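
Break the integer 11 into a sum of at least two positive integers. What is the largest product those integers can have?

54

Define P[k] = max over 1≤i<k of i · max(k−i, P[k−i]); the inner max lets the remainder stay uncut if that's better.
P[2] = 1·max(1,0) = 1·1 = 1
P[3] = 1·max(2,1) = 1·2 = 2
P[4] = 2·max(2,1) = 2·2 = 4
P[5] = 2·max(3,2) = 2·3 = 6
P[6] = 3·max(3,2) = 3·3 = 9
P[7] = 2·max(5,6) = 2·6 = 12
P[8] = 2·max(6,9) = 2·9 = 18
P[9] = 3·max(6,9) = 3·9 = 27
P[10] = 2·max(8,18) = 2·18 = 36
P[11] = 2·max(9,27) = 2·27 = 54
One optimal split: 3 + 3 + 3 + 2; product 3·3·3·2 = 54.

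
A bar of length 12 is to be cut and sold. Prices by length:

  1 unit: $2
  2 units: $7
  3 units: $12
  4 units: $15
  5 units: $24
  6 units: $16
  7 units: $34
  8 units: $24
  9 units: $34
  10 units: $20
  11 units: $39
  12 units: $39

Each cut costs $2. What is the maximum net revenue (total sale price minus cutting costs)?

56

Build v[k] bottom-up: v[k] = max over allowed piece i of (p[i] + v[k−i]) − 2 per cut.
v[1] = 2
v[2] = 7
v[3] = 12
v[4] = 15
v[5] = 24
v[6] = 24  (first piece 1, then v[5]=24)
v[7] = 34
v[8] = 34  (first piece 1, then v[7]=34)
v[9] = 39  (first piece 2, then v[7]=34)
v[10] = 46  (first piece 5, then v[5]=24)
v[11] = 47  (first piece 4, then v[7]=34)
v[12] = 56  (first piece 5, then v[7]=34)
One optimal plan: pieces 7 + 5 (1 cut) → $58 − $2 = $56.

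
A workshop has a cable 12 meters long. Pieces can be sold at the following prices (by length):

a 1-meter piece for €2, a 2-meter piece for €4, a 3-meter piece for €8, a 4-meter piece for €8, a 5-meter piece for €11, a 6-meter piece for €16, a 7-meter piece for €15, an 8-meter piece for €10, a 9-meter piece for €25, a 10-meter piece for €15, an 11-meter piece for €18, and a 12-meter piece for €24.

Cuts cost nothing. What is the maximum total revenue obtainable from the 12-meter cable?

33

Build best[k] bottom-up: best[k] = max over allowed piece i of (p[i] + best[k−i]).
best[1] = 2
best[2] = max(2+2, 4+0) = 4
best[3] = max(2+4, 4+2, 8+0) = 8
best[4] = max(2+8, 4+4, 8+2, 8+0) = 10
best[5] = max(2+10, 4+8, 8+4, 8+2, 11+0) = 12
best[6] = max(2+12, 4+10, 8+8, 8+4, 11+2, 16+0) = 16
best[7] = max(2+16, 4+12, 8+10, …, 16+2, 15+0) = 18
best[8] = max(2+18, 4+16, 8+12, …, 15+2, 10+0) = 20
best[9] = max(2+20, 4+18, 8+16, …, 10+2, 25+0) = 25
best[10] = max(2+25, 4+20, 8+18, …, 25+2, 15+0) = 27
best[11] = max(2+27, 4+25, 8+20, …, 15+2, 18+0) = 29
best[12] = max(2+29, 4+27, 8+25, …, 18+2, 24+0) = 33
One optimal cutting: 9 + 3 → €25 + €8 = €33.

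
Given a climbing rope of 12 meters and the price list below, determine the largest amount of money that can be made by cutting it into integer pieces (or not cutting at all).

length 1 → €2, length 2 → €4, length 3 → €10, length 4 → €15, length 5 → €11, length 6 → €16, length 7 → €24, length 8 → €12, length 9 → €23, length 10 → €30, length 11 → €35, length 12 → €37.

Build R[k] bottom-up: R[k] = max over allowed piece i of (p[i] + R[k−i]).
R[1] = 2
R[2] = 4  (first piece 1, then R[1]=2)
R[3] = 10
R[4] = 15
R[5] = 17  (first piece 1, then R[4]=15)
R[6] = 20  (first piece 3, then R[3]=10)
R[7] = 25  (first piece 3, then R[4]=15)
R[8] = 30  (first piece 4, then R[4]=15)
R[9] = 32  (first piece 1, then R[8]=30)
R[10] = 35  (first piece 3, then R[7]=25)
R[11] = 40  (first piece 3, then R[8]=30)
R[12] = 45  (first piece 4, then R[8]=30)
One optimal cutting: 4 + 4 + 4 → €15 + €15 + €15 = €45.

45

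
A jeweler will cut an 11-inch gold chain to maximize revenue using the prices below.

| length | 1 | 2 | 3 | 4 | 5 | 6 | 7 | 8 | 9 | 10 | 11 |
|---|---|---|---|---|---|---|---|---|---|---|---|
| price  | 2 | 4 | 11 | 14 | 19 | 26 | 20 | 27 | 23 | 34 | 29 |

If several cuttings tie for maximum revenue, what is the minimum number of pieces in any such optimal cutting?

Let r[k] be the best obtainable value from length k. For each k, try every first piece i and keep the best of price[i] + r[k−i].
r[1] = 2
r[2] = max(2+2, 4+0) = 4
r[3] = max(2+4, 4+2, 11+0) = 11
r[4] = max(2+11, 4+4, 11+2, 14+0) = 14
r[5] = max(2+14, 4+11, 11+4, 14+2, 19+0) = 19
r[6] = max(2+19, 4+14, 11+11, 14+4, 19+2, 26+0) = 26
r[7] = max(2+26, 4+19, 11+14, …, 26+2, 20+0) = 28
r[8] = max(2+28, 4+26, 11+19, …, 20+2, 27+0) = 30
r[9] = max(2+30, 4+28, 11+26, …, 27+2, 23+0) = 37
r[10] = max(2+37, 4+30, 11+28, …, 23+2, 34+0) = 40
r[11] = max(2+40, 4+37, 11+30, …, 34+2, 29+0) = 45
Maximum revenue is $45.
Now minimize piece count subject to staying optimal: for each k, pieces[k] = 1 + min over i with p[i]+r[k−i]=r[k] of pieces[k−i].
pieces[8] = 2
pieces[9] = 2
pieces[10] = 2
pieces[11] = 2

2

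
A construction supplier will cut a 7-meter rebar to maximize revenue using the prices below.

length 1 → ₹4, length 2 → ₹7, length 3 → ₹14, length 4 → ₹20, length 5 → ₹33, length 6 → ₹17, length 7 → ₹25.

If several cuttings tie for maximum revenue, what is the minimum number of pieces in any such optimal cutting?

3

Build r[k] bottom-up: r[k] = max over allowed piece i of (p[i] + r[k−i]).
r[1] = 4
r[2] = max(4+4, 7+0) = 8
r[3] = max(4+8, 7+4, 14+0) = 14
r[4] = max(4+14, 7+8, 14+4, 20+0) = 20
r[5] = max(4+20, 7+14, 14+8, 20+4, 33+0) = 33
r[6] = max(4+33, 7+20, 14+14, 20+8, 33+4, 17+0) = 37
r[7] = max(4+37, 7+33, 14+20, …, 17+4, 25+0) = 41
Maximum revenue is ₹41.
Now minimize piece count subject to staying optimal: for each k, pieces[k] = 1 + min over i with p[i]+r[k−i]=r[k] of pieces[k−i].
pieces[4] = 1
pieces[5] = 1
pieces[6] = 2
pieces[7] = 3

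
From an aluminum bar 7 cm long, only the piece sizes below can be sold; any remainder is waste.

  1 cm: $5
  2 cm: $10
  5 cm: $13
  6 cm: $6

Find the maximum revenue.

35

Build best[k] bottom-up: best[k] = max over allowed piece i of (p[i] + best[k−i]).
best[1] = 5
best[2] = 10  (first piece 1, then best[1]=5)
best[3] = 15  (first piece 1, then best[2]=10)
best[4] = 20  (first piece 1, then best[3]=15)
best[5] = 25  (first piece 1, then best[4]=20)
best[6] = 30  (first piece 1, then best[5]=25)
best[7] = 35  (first piece 1, then best[6]=30)
One optimal cutting: 1 + 1 + 1 + 1 + 1 + 1 + 1 → $35.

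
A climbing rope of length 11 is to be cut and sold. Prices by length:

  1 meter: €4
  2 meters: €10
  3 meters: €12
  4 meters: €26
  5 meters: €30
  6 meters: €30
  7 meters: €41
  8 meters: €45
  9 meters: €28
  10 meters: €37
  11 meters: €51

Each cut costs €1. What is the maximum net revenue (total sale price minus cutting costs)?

66

Build r[k] bottom-up: r[k] = max over allowed piece i of (p[i] + r[k−i]) − 1 per cut.
r[1] = 4
r[2] = 10
r[3] = 13  (first piece 1, then r[2]=10)
r[4] = 26
r[5] = 30
r[6] = 35  (first piece 2, then r[4]=26)
r[7] = 41
r[8] = 51  (first piece 4, then r[4]=26)
r[9] = 55  (first piece 4, then r[5]=30)
r[10] = 60  (first piece 2, then r[8]=51)
r[11] = 66  (first piece 4, then r[7]=41)
One optimal plan: pieces 7 + 4 (1 cut) → €67 − €1 = €66.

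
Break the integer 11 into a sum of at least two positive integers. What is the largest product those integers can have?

54

Define P[k] = max over 1≤i<k of i · max(k−i, P[k−i]); the inner max lets the remainder stay uncut if that's better.
P[2] = 1·max(1,0) = 1·1 = 1
P[3] = 1·max(2,1) = 1·2 = 2
P[4] = 2·max(2,1) = 2·2 = 4
P[5] = 2·max(3,2) = 2·3 = 6
P[6] = 3·max(3,2) = 3·3 = 9
P[7] = 2·max(5,6) = 2·6 = 12
P[8] = 2·max(6,9) = 2·9 = 18
P[9] = 3·max(6,9) = 3·9 = 27
P[10] = 2·max(8,18) = 2·18 = 36
P[11] = 2·max(9,27) = 2·27 = 54
One optimal split: 3 + 3 + 3 + 2; product 3·3·3·2 = 54.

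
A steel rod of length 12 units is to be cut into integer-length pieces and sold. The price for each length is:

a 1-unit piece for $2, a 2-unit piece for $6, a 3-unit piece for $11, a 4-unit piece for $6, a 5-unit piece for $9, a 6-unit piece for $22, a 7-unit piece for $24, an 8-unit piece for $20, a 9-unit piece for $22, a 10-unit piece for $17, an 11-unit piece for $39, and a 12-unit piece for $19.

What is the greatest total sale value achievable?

Consider every possible first cut. r[k] is the best of p[i]+r[k−i] over all sellable i≤k.
r[1] = 2
r[2] = 6
r[3] = 11
r[4] = 13  (first piece 1, then r[3]=11)
r[5] = 17  (first piece 2, then r[3]=11)
r[6] = 22  (first piece 3, then r[3]=11)
r[7] = 24  (first piece 1, then r[6]=22)
r[8] = 28  (first piece 2, then r[6]=22)
r[9] = 33  (first piece 3, then r[6]=22)
r[10] = 35  (first piece 1, then r[9]=33)
r[11] = 39  (first piece 2, then r[9]=33)
r[12] = 44  (first piece 3, then r[9]=33)
One optimal cutting: 3 + 3 + 3 + 3 → $11 + $11 + $11 + $11 = $44.

44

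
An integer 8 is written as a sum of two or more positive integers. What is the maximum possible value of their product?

Let g[k] be the best product for length k (with at least one cut). For each first piece i, the rest contributes max(k−i, g[k−i]).
g[2] = 1·max(1,0) = 1·1 = 1
g[3] = 1·max(2,1) = 1·2 = 2
g[4] = 2·max(2,1) = 2·2 = 4
g[5] = 2·max(3,2) = 2·3 = 6
g[6] = 3·max(3,2) = 3·3 = 9
g[7] = 2·max(5,6) = 2·6 = 12
g[8] = 2·max(6,9) = 2·9 = 18
One optimal split: 3 + 3 + 2; product 3·3·2 = 18.

18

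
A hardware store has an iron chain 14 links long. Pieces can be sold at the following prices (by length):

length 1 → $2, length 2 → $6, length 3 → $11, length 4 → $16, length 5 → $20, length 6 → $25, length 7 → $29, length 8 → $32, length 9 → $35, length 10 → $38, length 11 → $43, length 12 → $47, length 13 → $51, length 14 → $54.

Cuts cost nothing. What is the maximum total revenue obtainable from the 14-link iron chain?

58

Let v[k] be the best obtainable value from length k. For each k, try every first piece i and keep the best of price[i] + v[k−i].
v[1] = 2
v[2] = max(2+2, 6+0) = 6
v[3] = max(2+6, 6+2, 11+0) = 11
v[4] = max(2+11, 6+6, 11+2, 16+0) = 16
v[5] = max(2+16, 6+11, 11+6, 16+2, 20+0) = 20
v[6] = max(2+20, 6+16, 11+11, 16+6, 20+2, 25+0) = 25
v[7] = max(2+25, 6+20, 11+16, …, 25+2, 29+0) = 29
v[8] = max(2+29, 6+25, 11+20, …, 29+2, 32+0) = 32
v[9] = max(2+32, 6+29, 11+25, …, 32+2, 35+0) = 36
v[10] = max(2+36, 6+32, 11+29, …, 35+2, 38+0) = 41
v[11] = max(2+41, 6+36, 11+32, …, 38+2, 43+0) = 45
v[12] = max(2+45, 6+41, 11+36, …, 43+2, 47+0) = 50
v[13] = max(2+50, 6+45, 11+41, …, 47+2, 51+0) = 54
v[14] = max(2+54, 6+50, 11+45, …, 51+2, 54+0) = 58
One optimal cutting: 7 + 7 → $29 + $29 = $58.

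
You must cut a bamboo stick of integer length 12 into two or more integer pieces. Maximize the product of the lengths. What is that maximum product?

81

Define g[k] = max over 1≤i<k of i · max(k−i, g[k−i]); the inner max lets the remainder stay uncut if that's better.
Small cases: g[2]=1, g[3]=2, g[4]=4.
g[5] = 2×max(3,2) = 2×3 = 6
g[6] = 3×max(3,2) = 3×3 = 9
g[7] = 2×max(5,6) = 2×6 = 12
g[8] = 2×max(6,9) = 2×9 = 18
g[9] = 3×max(6,9) = 3×9 = 27
g[10] = 2×max(8,18) = 2×18 = 36
g[11] = 2×max(9,27) = 2×27 = 54
g[12] = 3×max(9,27) = 3×27 = 81
One optimal split: 3 + 3 + 3 + 3; product 3×3×3×3 = 81.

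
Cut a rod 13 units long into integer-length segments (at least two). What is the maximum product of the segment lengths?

108

Fill g[k] for k=2..13: at each k try every first piece i and multiply by the better of (k−i) uncut or g[k−i].
g[2] = 1×max(1,0) = 1×1 = 1
g[3] = 1×max(2,1) = 1×2 = 2
g[4] = 2×max(2,1) = 2×2 = 4
g[5] = 2×max(3,2) = 2×3 = 6
g[6] = 3×max(3,2) = 3×3 = 9
g[7] = 2×max(5,6) = 2×6 = 12
g[8] = 2×max(6,9) = 2×9 = 18
g[9] = 3×max(6,9) = 3×9 = 27
g[10] = 2×max(8,18) = 2×18 = 36
g[11] = 2×max(9,27) = 2×27 = 54
g[12] = 3×max(9,27) = 3×27 = 81
g[13] = 2×max(11,54) = 2×54 = 108
One optimal split: 3 + 3 + 3 + 2 + 2; product 3×3×3×2×2 = 108.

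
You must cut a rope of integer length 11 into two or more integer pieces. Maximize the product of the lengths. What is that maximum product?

54

Fill f[k] for k=2..11: at each k try every first piece i and multiply by the better of (k−i) uncut or f[k−i].
f[2] = 1·max(1,0) = 1·1 = 1
f[3] = max(1·2, 2·1) = 2
f[4] = max(1·3, 2·2, 3·1) = 4
f[5] = max(1·4, 2·3, 3·2, 4·1) = 6
f[6] = max(1·6, 2·4, 3·3, 4·2, 5·1) = 9
f[7] = max(1·9, 2·6, 3·4, 4·3, 5·2, 6·1) = 12
f[8] = max(1·12, 2·9, 3·6, …, 6·2, 7·1) = 18
f[9] = max(1·18, 2·12, 3·9, …, 7·2, 8·1) = 27
f[10] = max(1·27, 2·18, 3·12, …, 8·2, 9·1) = 36
f[11] = max(1·36, 2·27, 3·18, …, 9·2, 10·1) = 54
One optimal split: 3 + 3 + 3 + 2; product 3·3·3·2 = 54.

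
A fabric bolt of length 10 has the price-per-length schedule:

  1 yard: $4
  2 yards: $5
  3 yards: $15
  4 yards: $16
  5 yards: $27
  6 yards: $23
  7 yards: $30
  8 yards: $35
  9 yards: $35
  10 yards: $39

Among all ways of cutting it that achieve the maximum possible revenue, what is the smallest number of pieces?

Let r[k] be the best obtainable value from length k. For each k, try every first piece i and keep the best of price[i] + r[k−i].
r[1] = 4
r[2] = max(4+4, 5+0) = 8
r[3] = max(4+8, 5+4, 15+0) = 15
r[4] = max(4+15, 5+8, 15+4, 16+0) = 19
r[5] = max(4+19, 5+15, 15+8, 16+4, 27+0) = 27
r[6] = max(4+27, 5+19, 15+15, 16+8, 27+4, 23+0) = 31
r[7] = max(4+31, 5+27, 15+19, …, 23+4, 30+0) = 35
r[8] = max(4+35, 5+31, 15+27, …, 30+4, 35+0) = 42
r[9] = max(4+42, 5+35, 15+31, …, 35+4, 35+0) = 46
r[10] = max(4+46, 5+42, 15+35, …, 35+4, 39+0) = 54
Maximum revenue is $54.
Now minimize piece count subject to staying optimal: for each k, pieces[k] = 1 + min over i with p[i]+r[k−i]=r[k] of pieces[k−i].
pieces[7] = 3
pieces[8] = 2
pieces[9] = 3
pieces[10] = 2

2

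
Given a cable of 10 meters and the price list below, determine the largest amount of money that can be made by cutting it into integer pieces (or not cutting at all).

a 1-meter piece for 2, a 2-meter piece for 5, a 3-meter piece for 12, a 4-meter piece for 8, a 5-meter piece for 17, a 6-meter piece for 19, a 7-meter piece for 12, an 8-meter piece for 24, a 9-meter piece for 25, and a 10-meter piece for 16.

38

Consider every possible first cut. v[k] is the best of p[i]+v[k−i] over all sellable i≤k.
v[1] = 2
v[2] = max(2+2, 5+0) = 5
v[3] = max(2+5, 5+2, 12+0) = 12
v[4] = max(2+12, 5+5, 12+2, 8+0) = 14
v[5] = max(2+14, 5+12, 12+5, 8+2, 17+0) = 17
v[6] = max(2+17, 5+14, 12+12, 8+5, 17+2, 19+0) = 24
v[7] = max(2+24, 5+17, 12+14, …, 19+2, 12+0) = 26
v[8] = max(2+26, 5+24, 12+17, …, 12+2, 24+0) = 29
v[9] = max(2+29, 5+26, 12+24, …, 24+2, 25+0) = 36
v[10] = max(2+36, 5+29, 12+26, …, 25+2, 16+0) = 38
One optimal cutting: 3 + 3 + 3 + 1 → 12 + 12 + 12 + 2 = 38.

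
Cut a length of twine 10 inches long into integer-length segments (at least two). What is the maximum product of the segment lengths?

36

Define m[k] = max over 1≤i<k of i · max(k−i, m[k−i]); the inner max lets the remainder stay uncut if that's better.
m[2] = 1*max(1,0) = 1*1 = 1
m[3] = 1*max(2,1) = 1*2 = 2
m[4] = 2*max(2,1) = 2*2 = 4
m[5] = 2*max(3,2) = 2*3 = 6
m[6] = 3*max(3,2) = 3*3 = 9
m[7] = 2*max(5,6) = 2*6 = 12
m[8] = 2*max(6,9) = 2*9 = 18
m[9] = 3*max(6,9) = 3*9 = 27
m[10] = 2*max(8,18) = 2*18 = 36
One optimal split: 3 + 3 + 2 + 2; product 3*3*2*2 = 36.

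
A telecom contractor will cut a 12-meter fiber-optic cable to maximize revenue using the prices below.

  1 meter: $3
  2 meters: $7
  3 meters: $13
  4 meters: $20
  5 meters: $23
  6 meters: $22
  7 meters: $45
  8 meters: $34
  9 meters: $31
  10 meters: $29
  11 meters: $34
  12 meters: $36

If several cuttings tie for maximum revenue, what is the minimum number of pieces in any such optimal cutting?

2

Build r[k] bottom-up: r[k] = max over allowed piece i of (p[i] + r[k−i]).
r[1] = 3
r[2] = max(3+3, 7+0) = 7
r[3] = max(3+7, 7+3, 13+0) = 13
r[4] = max(3+13, 7+7, 13+3, 20+0) = 20
r[5] = max(3+20, 7+13, 13+7, 20+3, 23+0) = 23
r[6] = max(3+23, 7+20, 13+13, 20+7, 23+3, 22+0) = 27
r[7] = max(3+27, 7+23, 13+20, …, 22+3, 45+0) = 45
r[8] = max(3+45, 7+27, 13+23, …, 45+3, 34+0) = 48
r[9] = max(3+48, 7+45, 13+27, …, 34+3, 31+0) = 52
r[10] = max(3+52, 7+48, 13+45, …, 31+3, 29+0) = 58
r[11] = max(3+58, 7+52, 13+48, …, 29+3, 34+0) = 65
r[12] = max(3+65, 7+58, 13+52, …, 34+3, 36+0) = 68
Maximum revenue is $68.
Now minimize piece count subject to staying optimal: for each k, pieces[k] = 1 + min over i with p[i]+r[k−i]=r[k] of pieces[k−i].
pieces[9] = 2
pieces[10] = 2
pieces[11] = 2
pieces[12] = 2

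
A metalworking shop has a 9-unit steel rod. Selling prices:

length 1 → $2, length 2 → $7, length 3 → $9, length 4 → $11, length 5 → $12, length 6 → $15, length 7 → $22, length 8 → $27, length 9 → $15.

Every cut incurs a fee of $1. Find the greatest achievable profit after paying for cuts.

Build r[k] bottom-up: r[k] = max over allowed piece i of (p[i] + r[k−i]) − 1 per cut.
r[1] = 2
r[2] = max(2+2-1, 7+0) = 7
r[3] = max(2+7-1, 7+2-1, 9+0) = 9
r[4] = max(2+9-1, 7+7-1, 9+2-1, 11+0) = 13
r[5] = max(2+13-1, 7+9-1, 9+7-1, 11+2-1, 12+0) = 15
r[6] = max(2+15-1, 7+13-1, 9+9-1, 11+7-1, 12+2-1, 15+0) = 19
r[7] = max(2+19-1, 7+15-1, 9+13-1, …, 15+2-1, 22+0) = 22
r[8] = max(2+22-1, 7+19-1, 9+15-1, …, 22+2-1, 27+0) = 27
r[9] = max(2+27-1, 7+22-1, 9+19-1, …, 27+2-1, 15+0) = 28
One optimal plan: pieces 8 + 1 (1 cut) → $29 − $1 = $28.

28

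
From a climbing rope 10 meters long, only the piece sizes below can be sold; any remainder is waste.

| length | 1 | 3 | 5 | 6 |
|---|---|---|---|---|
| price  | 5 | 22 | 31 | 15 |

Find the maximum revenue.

Consider every possible first cut. r[k] is the best of p[i]+r[k−i] over all sellable i≤k.
r[1] = 5
r[2] = 10  (first piece 1, then r[1]=5)
r[3] = max(5+10, 22+0) = 22
r[4] = max(5+22, 22+5) = 27
r[5] = max(5+27, 22+10, 31+0) = 32
r[6] = max(5+32, 22+22, 31+5, 15+0) = 44
r[7] = max(5+44, 22+27, 31+10, 15+5) = 49
r[8] = max(5+49, 22+32, 31+22, 15+10) = 54
r[9] = max(5+54, 22+44, 31+27, 15+22) = 66
r[10] = max(5+66, 22+49, 31+32, 15+27) = 71
One optimal cutting: 3 + 3 + 3 + 1 → €71.

71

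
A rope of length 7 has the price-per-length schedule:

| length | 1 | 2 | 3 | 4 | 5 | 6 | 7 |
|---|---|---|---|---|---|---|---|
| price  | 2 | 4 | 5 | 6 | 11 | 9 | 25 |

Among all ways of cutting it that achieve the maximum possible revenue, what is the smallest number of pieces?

1

Let r[k] be the best obtainable value from length k. For each k, try every first piece i and keep the best of price[i] + r[k−i].
r[1] = 2
r[2] = max(2+2, 4+0) = 4
r[3] = max(2+4, 4+2, 5+0) = 6
r[4] = max(2+6, 4+4, 5+2, 6+0) = 8
r[5] = max(2+8, 4+6, 5+4, 6+2, 11+0) = 11
r[6] = max(2+11, 4+8, 5+6, 6+4, 11+2, 9+0) = 13
r[7] = max(2+13, 4+11, 5+8, …, 9+2, 25+0) = 25
Maximum revenue is 25.
Now minimize piece count subject to staying optimal: for each k, pieces[k] = 1 + min over i with p[i]+r[k−i]=r[k] of pieces[k−i].
pieces[4] = 2
pieces[5] = 1
pieces[6] = 2
pieces[7] = 1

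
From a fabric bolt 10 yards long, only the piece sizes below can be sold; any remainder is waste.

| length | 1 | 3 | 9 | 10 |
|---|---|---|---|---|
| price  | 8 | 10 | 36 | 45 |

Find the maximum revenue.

80

Build r[k] bottom-up: r[k] = max over allowed piece i of (p[i] + r[k−i]).
r[1] = 8
r[2] = 16  (first piece 1, then r[1]=8)
r[3] = max(8+16, 10+0) = 24
r[4] = max(8+24, 10+8) = 32
r[5] = max(8+32, 10+16) = 40
r[6] = max(8+40, 10+24) = 48
r[7] = max(8+48, 10+32) = 56
r[8] = max(8+56, 10+40) = 64
r[9] = max(8+64, 10+48, 36+0) = 72
r[10] = max(8+72, 10+56, 36+8, 45+0) = 80
One optimal cutting: 1 + 1 + 1 + 1 + 1 + 1 + 1 + 1 + 1 + 1 → $80.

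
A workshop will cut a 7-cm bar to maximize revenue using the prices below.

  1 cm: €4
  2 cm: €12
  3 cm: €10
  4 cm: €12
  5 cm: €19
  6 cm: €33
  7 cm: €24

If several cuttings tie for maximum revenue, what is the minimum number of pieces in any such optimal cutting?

4

Consider every possible first cut. r[k] is the best of p[i]+r[k−i] over all sellable i≤k.
r[1] = 4
r[2] = max(4+4, 12+0) = 12
r[3] = max(4+12, 12+4, 10+0) = 16
r[4] = max(4+16, 12+12, 10+4, 12+0) = 24
r[5] = max(4+24, 12+16, 10+12, 12+4, 19+0) = 28
r[6] = max(4+28, 12+24, 10+16, 12+12, 19+4, 33+0) = 36
r[7] = max(4+36, 12+28, 10+24, …, 33+4, 24+0) = 40
Maximum revenue is €40.
Now minimize piece count subject to staying optimal: for each k, pieces[k] = 1 + min over i with p[i]+r[k−i]=r[k] of pieces[k−i].
pieces[4] = 2
pieces[5] = 3
pieces[6] = 3
pieces[7] = 4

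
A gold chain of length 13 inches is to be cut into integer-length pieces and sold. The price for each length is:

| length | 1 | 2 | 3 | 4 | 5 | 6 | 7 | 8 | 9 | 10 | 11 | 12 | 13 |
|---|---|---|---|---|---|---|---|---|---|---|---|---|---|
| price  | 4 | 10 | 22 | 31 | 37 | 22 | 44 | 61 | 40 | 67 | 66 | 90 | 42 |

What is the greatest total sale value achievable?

Consider every possible first cut. R[k] is the best of p[i]+R[k−i] over all sellable i≤k.
R[1] = 4
R[2] = max(4+4, 10+0) = 10
R[3] = max(4+10, 10+4, 22+0) = 22
R[4] = max(4+22, 10+10, 22+4, 31+0) = 31
R[5] = max(4+31, 10+22, 22+10, 31+4, 37+0) = 37
R[6] = max(4+37, 10+31, 22+22, 31+10, 37+4, 22+0) = 44
R[7] = max(4+44, 10+37, 22+31, …, 22+4, 44+0) = 53
R[8] = max(4+53, 10+44, 22+37, …, 44+4, 61+0) = 62
R[9] = max(4+62, 10+53, 22+44, …, 61+4, 40+0) = 68
R[10] = max(4+68, 10+62, 22+53, …, 40+4, 67+0) = 75
R[11] = max(4+75, 10+68, 22+62, …, 67+4, 66+0) = 84
R[12] = max(4+84, 10+75, 22+68, …, 66+4, 90+0) = 93
R[13] = max(4+93, 10+84, 22+75, …, 90+4, 42+0) = 99
One optimal cutting: 5 + 4 + 4 → $37 + $31 + $31 = $99.

99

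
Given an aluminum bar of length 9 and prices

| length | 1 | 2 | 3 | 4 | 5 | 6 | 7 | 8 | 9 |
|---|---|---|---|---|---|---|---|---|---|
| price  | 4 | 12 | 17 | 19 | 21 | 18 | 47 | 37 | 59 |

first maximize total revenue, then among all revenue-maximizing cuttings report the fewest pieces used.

1

Build r[k] bottom-up: r[k] = max over allowed piece i of (p[i] + r[k−i]).
r[1] = 4
r[2] = 12
r[3] = 17
r[4] = 24  (first piece 2, then r[2]=12)
r[5] = 29  (first piece 2, then r[3]=17)
r[6] = 36  (first piece 2, then r[4]=24)
r[7] = 47
r[8] = 51  (first piece 1, then r[7]=47)
r[9] = 59  (first piece 2, then r[7]=47)
Maximum revenue is $59.
Now minimize piece count subject to staying optimal: for each k, pieces[k] = 1 + min over i with p[i]+r[k−i]=r[k] of pieces[k−i].
pieces[6] = 3
pieces[7] = 1
pieces[8] = 2
pieces[9] = 1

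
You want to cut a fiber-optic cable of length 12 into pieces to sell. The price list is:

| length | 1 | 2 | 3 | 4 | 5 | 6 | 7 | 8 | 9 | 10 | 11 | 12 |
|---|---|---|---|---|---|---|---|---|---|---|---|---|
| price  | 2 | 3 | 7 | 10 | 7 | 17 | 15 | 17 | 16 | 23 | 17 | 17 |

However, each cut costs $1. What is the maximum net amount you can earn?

33

Build r[k] bottom-up: r[k] = max over allowed piece i of (p[i] + r[k−i]) − 1 per cut.
r[1] = 2
r[2] = 3  (first piece 1, then r[1]=2)
r[3] = 7
r[4] = 10
r[5] = 11  (first piece 1, then r[4]=10)
r[6] = 17
r[7] = 18  (first piece 1, then r[6]=17)
r[8] = 19  (first piece 1, then r[7]=18)
r[9] = 23  (first piece 3, then r[6]=17)
r[10] = 26  (first piece 4, then r[6]=17)
r[11] = 27  (first piece 1, then r[10]=26)
r[12] = 33  (first piece 6, then r[6]=17)
One optimal plan: pieces 6 + 6 (1 cut) → $34 − $1 = $33.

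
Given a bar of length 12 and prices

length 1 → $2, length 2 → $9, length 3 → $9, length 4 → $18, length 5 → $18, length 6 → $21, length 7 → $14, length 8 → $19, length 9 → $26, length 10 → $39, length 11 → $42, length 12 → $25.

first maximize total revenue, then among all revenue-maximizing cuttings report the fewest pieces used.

3

Consider every possible first cut. r[k] is the best of p[i]+r[k−i] over all sellable i≤k.
r[1] = 2
r[2] = 9
r[3] = 11  (first piece 1, then r[2]=9)
r[4] = 18  (first piece 2, then r[2]=9)
r[5] = 20  (first piece 1, then r[4]=18)
r[6] = 27  (first piece 2, then r[4]=18)
r[7] = 29  (first piece 1, then r[6]=27)
r[8] = 36  (first piece 2, then r[6]=27)
r[9] = 38  (first piece 1, then r[8]=36)
r[10] = 45  (first piece 2, then r[8]=36)
r[11] = 47  (first piece 1, then r[10]=45)
r[12] = 54  (first piece 2, then r[10]=45)
Maximum revenue is $54.
Now minimize piece count subject to staying optimal: for each k, pieces[k] = 1 + min over i with p[i]+r[k−i]=r[k] of pieces[k−i].
pieces[9] = 3
pieces[10] = 3
pieces[11] = 4
pieces[12] = 3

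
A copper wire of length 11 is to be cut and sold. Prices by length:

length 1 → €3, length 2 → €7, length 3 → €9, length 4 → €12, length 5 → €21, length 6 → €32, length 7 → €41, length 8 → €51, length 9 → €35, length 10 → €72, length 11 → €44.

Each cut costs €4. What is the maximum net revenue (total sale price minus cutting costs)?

71

Build v[k] bottom-up: v[k] = max over allowed piece i of (p[i] + v[k−i]) − 4 per cut.
v[1] = 3
v[2] = max(3+3-4, 7+0) = 7
v[3] = max(3+7-4, 7+3-4, 9+0) = 9
v[4] = max(3+9-4, 7+7-4, 9+3-4, 12+0) = 12
v[5] = max(3+12-4, 7+9-4, 9+7-4, 12+3-4, 21+0) = 21
v[6] = max(3+21-4, 7+12-4, 9+9-4, 12+7-4, 21+3-4, 32+0) = 32
v[7] = max(3+32-4, 7+21-4, 9+12-4, …, 32+3-4, 41+0) = 41
v[8] = max(3+41-4, 7+32-4, 9+21-4, …, 41+3-4, 51+0) = 51
v[9] = max(3+51-4, 7+41-4, 9+32-4, …, 51+3-4, 35+0) = 50
v[10] = max(3+50-4, 7+51-4, 9+41-4, …, 35+3-4, 72+0) = 72
v[11] = max(3+72-4, 7+50-4, 9+51-4, …, 72+3-4, 44+0) = 71
One optimal plan: pieces 10 + 1 (1 cut) → €75 − €4 = €71.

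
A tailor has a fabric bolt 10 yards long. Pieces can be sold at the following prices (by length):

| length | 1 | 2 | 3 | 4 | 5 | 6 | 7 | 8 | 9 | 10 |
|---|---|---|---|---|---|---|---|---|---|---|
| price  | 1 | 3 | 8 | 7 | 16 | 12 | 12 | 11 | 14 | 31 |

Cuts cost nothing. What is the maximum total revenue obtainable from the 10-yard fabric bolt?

Let r[k] be the best obtainable value from length k. For each k, try every first piece i and keep the best of price[i] + r[k−i].
r[1] = 1
r[2] = max(1+1, 3+0) = 3
r[3] = max(1+3, 3+1, 8+0) = 8
r[4] = max(1+8, 3+3, 8+1, 7+0) = 9
r[5] = max(1+9, 3+8, 8+3, 7+1, 16+0) = 16
r[6] = max(1+16, 3+9, 8+8, 7+3, 16+1, 12+0) = 17
r[7] = max(1+17, 3+16, 8+9, …, 12+1, 12+0) = 19
r[8] = max(1+19, 3+17, 8+16, …, 12+1, 11+0) = 24
r[9] = max(1+24, 3+19, 8+17, …, 11+1, 14+0) = 25
r[10] = max(1+25, 3+24, 8+19, …, 14+1, 31+0) = 32
One optimal cutting: 5 + 5 → $16 + $16 = $32.

32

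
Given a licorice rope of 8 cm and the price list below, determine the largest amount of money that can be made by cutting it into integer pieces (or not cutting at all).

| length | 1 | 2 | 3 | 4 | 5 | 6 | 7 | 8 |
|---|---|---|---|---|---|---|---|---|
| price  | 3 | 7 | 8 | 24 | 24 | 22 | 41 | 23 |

Build R[k] bottom-up: R[k] = max over allowed piece i of (p[i] + R[k−i]).
R[1] = 3
R[2] = max(3+3, 7+0) = 7
R[3] = max(3+7, 7+3, 8+0) = 10
R[4] = max(3+10, 7+7, 8+3, 24+0) = 24
R[5] = max(3+24, 7+10, 8+7, 24+3, 24+0) = 27
R[6] = max(3+27, 7+24, 8+10, 24+7, 24+3, 22+0) = 31
R[7] = max(3+31, 7+27, 8+24, …, 22+3, 41+0) = 41
R[8] = max(3+41, 7+31, 8+27, …, 41+3, 23+0) = 48
One optimal cutting: 4 + 4 → ¢24 + ¢24 = ¢48.

48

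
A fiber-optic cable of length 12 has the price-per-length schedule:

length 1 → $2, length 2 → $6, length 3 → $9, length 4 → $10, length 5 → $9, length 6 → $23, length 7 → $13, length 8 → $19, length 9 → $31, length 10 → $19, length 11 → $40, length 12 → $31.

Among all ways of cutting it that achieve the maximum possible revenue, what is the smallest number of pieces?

Build r[k] bottom-up: r[k] = max over allowed piece i of (p[i] + r[k−i]).
r[1] = 2
r[2] = max(2+2, 6+0) = 6
r[3] = max(2+6, 6+2, 9+0) = 9
r[4] = max(2+9, 6+6, 9+2, 10+0) = 12
r[5] = max(2+12, 6+9, 9+6, 10+2, 9+0) = 15
r[6] = max(2+15, 6+12, 9+9, 10+6, 9+2, 23+0) = 23
r[7] = max(2+23, 6+15, 9+12, …, 23+2, 13+0) = 25
r[8] = max(2+25, 6+23, 9+15, …, 13+2, 19+0) = 29
r[9] = max(2+29, 6+25, 9+23, …, 19+2, 31+0) = 32
r[10] = max(2+32, 6+29, 9+25, …, 31+2, 19+0) = 35
r[11] = max(2+35, 6+32, 9+29, …, 19+2, 40+0) = 40
r[12] = max(2+40, 6+35, 9+32, …, 40+2, 31+0) = 46
Maximum revenue is $46.
Now minimize piece count subject to staying optimal: for each k, pieces[k] = 1 + min over i with p[i]+r[k−i]=r[k] of pieces[k−i].
pieces[9] = 2
pieces[10] = 3
pieces[11] = 1
pieces[12] = 2

2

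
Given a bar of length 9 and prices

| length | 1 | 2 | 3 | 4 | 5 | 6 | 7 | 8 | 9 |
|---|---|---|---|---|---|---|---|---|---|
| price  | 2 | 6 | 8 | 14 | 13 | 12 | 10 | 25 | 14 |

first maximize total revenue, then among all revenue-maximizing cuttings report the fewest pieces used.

3

Build r[k] bottom-up: r[k] = max over allowed piece i of (p[i] + r[k−i]).
r[1] = 2
r[2] = 6
r[3] = 8  (first piece 1, then r[2]=6)
r[4] = 14
r[5] = 16  (first piece 1, then r[4]=14)
r[6] = 20  (first piece 2, then r[4]=14)
r[7] = 22  (first piece 1, then r[6]=20)
r[8] = 28  (first piece 4, then r[4]=14)
r[9] = 30  (first piece 1, then r[8]=28)
Maximum revenue is 30.
Now minimize piece count subject to staying optimal: for each k, pieces[k] = 1 + min over i with p[i]+r[k−i]=r[k] of pieces[k−i].
pieces[6] = 2
pieces[7] = 2
pieces[8] = 2
pieces[9] = 3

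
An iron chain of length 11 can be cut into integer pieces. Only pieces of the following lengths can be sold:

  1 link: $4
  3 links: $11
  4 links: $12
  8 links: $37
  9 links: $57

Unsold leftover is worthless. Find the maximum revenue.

Consider every possible first cut. best[k] is the best of p[i]+best[k−i] over all sellable i≤k.
best[1] = 4
best[2] = 8  (first piece 1, then best[1]=4)
best[3] = 12  (first piece 1, then best[2]=8)
best[4] = 16  (first piece 1, then best[3]=12)
best[5] = 20  (first piece 1, then best[4]=16)
best[6] = 24  (first piece 1, then best[5]=20)
best[7] = 28  (first piece 1, then best[6]=24)
best[8] = 37
best[9] = 57
best[10] = 61  (first piece 1, then best[9]=57)
best[11] = 65  (first piece 1, then best[10]=61)
One optimal cutting: 9 + 1 + 1 → $65.

65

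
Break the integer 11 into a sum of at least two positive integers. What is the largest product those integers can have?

54

Let g[k] be the best product for length k (with at least one cut). For each first piece i, the rest contributes max(k−i, g[k−i]).
g[2] = 1×max(1,0) = 1×1 = 1
g[3] = max(1×2, 2×1) = 2
g[4] = max(1×3, 2×2, 3×1) = 4
g[5] = max(1×4, 2×3, 3×2, 4×1) = 6
g[6] = max(1×6, 2×4, 3×3, 4×2, 5×1) = 9
g[7] = max(1×9, 2×6, 3×4, 4×3, 5×2, 6×1) = 12
g[8] = max(1×12, 2×9, 3×6, …, 6×2, 7×1) = 18
g[9] = max(1×18, 2×12, 3×9, …, 7×2, 8×1) = 27
g[10] = max(1×27, 2×18, 3×12, …, 8×2, 9×1) = 36
g[11] = max(1×36, 2×27, 3×18, …, 9×2, 10×1) = 54
One optimal split: 3 + 3 + 3 + 2; product 3×3×3×2 = 54.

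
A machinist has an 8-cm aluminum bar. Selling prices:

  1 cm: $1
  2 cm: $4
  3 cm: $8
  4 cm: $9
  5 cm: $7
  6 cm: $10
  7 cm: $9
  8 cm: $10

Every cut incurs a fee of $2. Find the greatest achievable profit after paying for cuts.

Build v[k] bottom-up: v[k] = max over allowed piece i of (p[i] + v[k−i]) − 2 per cut.
v[1] = 1
v[2] = max(1+1-2, 4+0) = 4
v[3] = max(1+4-2, 4+1-2, 8+0) = 8
v[4] = max(1+8-2, 4+4-2, 8+1-2, 9+0) = 9
v[5] = max(1+9-2, 4+8-2, 8+4-2, 9+1-2, 7+0) = 10
v[6] = max(1+10-2, 4+9-2, 8+8-2, 9+4-2, 7+1-2, 10+0) = 14
v[7] = max(1+14-2, 4+10-2, 8+9-2, …, 10+1-2, 9+0) = 15
v[8] = max(1+15-2, 4+14-2, 8+10-2, …, 9+1-2, 10+0) = 16
One optimal plan: pieces 3 + 3 + 2 (2 cuts) → $20 − $4 = $16.

16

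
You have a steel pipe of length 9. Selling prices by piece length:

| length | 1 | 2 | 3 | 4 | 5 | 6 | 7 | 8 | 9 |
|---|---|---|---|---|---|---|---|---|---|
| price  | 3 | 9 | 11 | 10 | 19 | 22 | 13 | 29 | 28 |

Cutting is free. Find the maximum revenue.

Consider every possible first cut. best[k] is the best of p[i]+best[k−i] over all sellable i≤k.
best[1] = 3
best[2] = max(3+3, 9+0) = 9
best[3] = max(3+9, 9+3, 11+0) = 12
best[4] = max(3+12, 9+9, 11+3, 10+0) = 18
best[5] = max(3+18, 9+12, 11+9, 10+3, 19+0) = 21
best[6] = max(3+21, 9+18, 11+12, 10+9, 19+3, 22+0) = 27
best[7] = max(3+27, 9+21, 11+18, …, 22+3, 13+0) = 30
best[8] = max(3+30, 9+27, 11+21, …, 13+3, 29+0) = 36
best[9] = max(3+36, 9+30, 11+27, …, 29+3, 28+0) = 39
One optimal cutting: 2 + 2 + 2 + 2 + 1 → $9 + $9 + $9 + $9 + $3 = $39.

39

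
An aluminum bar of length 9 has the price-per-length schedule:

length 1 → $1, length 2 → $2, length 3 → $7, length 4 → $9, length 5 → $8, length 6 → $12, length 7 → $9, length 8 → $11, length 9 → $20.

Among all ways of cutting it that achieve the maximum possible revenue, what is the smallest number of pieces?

3

Build r[k] bottom-up: r[k] = max over allowed piece i of (p[i] + r[k−i]).
r[1] = 1
r[2] = max(1+1, 2+0) = 2
r[3] = max(1+2, 2+1, 7+0) = 7
r[4] = max(1+7, 2+2, 7+1, 9+0) = 9
r[5] = max(1+9, 2+7, 7+2, 9+1, 8+0) = 10
r[6] = max(1+10, 2+9, 7+7, 9+2, 8+1, 12+0) = 14
r[7] = max(1+14, 2+10, 7+9, …, 12+1, 9+0) = 16
r[8] = max(1+16, 2+14, 7+10, …, 9+1, 11+0) = 18
r[9] = max(1+18, 2+16, 7+14, …, 11+1, 20+0) = 21
Maximum revenue is $21.
Now minimize piece count subject to staying optimal: for each k, pieces[k] = 1 + min over i with p[i]+r[k−i]=r[k] of pieces[k−i].
pieces[6] = 2
pieces[7] = 2
pieces[8] = 2
pieces[9] = 3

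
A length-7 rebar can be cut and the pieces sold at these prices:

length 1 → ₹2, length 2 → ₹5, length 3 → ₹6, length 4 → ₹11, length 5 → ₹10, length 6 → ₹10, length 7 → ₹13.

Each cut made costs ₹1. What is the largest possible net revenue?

16

Build net[k] bottom-up: net[k] = max over allowed piece i of (p[i] + net[k−i]) − 1 per cut.
net[1] = 2
net[2] = 5
net[3] = 6  (first piece 1, then net[2]=5)
net[4] = 11
net[5] = 12  (first piece 1, then net[4]=11)
net[6] = 15  (first piece 2, then net[4]=11)
net[7] = 16  (first piece 1, then net[6]=15)
One optimal plan: pieces 4 + 2 + 1 (2 cuts) → ₹18 − ₹2 = ₹16.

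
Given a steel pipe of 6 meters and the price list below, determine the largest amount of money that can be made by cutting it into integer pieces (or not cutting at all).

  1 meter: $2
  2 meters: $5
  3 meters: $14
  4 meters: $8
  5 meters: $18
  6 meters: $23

Let v[k] be the best obtainable value from length k. For each k, try every first piece i and keep the best of price[i] + v[k−i].
v[1] = 2
v[2] = max(2+2, 5+0) = 5
v[3] = max(2+5, 5+2, 14+0) = 14
v[4] = max(2+14, 5+5, 14+2, 8+0) = 16
v[5] = max(2+16, 5+14, 14+5, 8+2, 18+0) = 19
v[6] = max(2+19, 5+16, 14+14, 8+5, 18+2, 23+0) = 28
One optimal cutting: 3 + 3 → $14 + $14 = $28.

28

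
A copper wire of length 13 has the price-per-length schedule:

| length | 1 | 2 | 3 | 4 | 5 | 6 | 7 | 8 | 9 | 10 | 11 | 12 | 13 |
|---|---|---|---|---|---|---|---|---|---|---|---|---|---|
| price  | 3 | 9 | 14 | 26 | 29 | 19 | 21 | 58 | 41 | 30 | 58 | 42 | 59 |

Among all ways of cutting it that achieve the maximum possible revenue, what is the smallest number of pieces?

2

Build r[k] bottom-up: r[k] = max over allowed piece i of (p[i] + r[k−i]).
r[1] = 3
r[2] = 9
r[3] = 14
r[4] = 26
r[5] = 29  (first piece 1, then r[4]=26)
r[6] = 35  (first piece 2, then r[4]=26)
r[7] = 40  (first piece 3, then r[4]=26)
r[8] = 58
r[9] = 61  (first piece 1, then r[8]=58)
r[10] = 67  (first piece 2, then r[8]=58)
r[11] = 72  (first piece 3, then r[8]=58)
r[12] = 84  (first piece 4, then r[8]=58)
r[13] = 87  (first piece 1, then r[12]=84)
Maximum revenue is €87.
Now minimize piece count subject to staying optimal: for each k, pieces[k] = 1 + min over i with p[i]+r[k−i]=r[k] of pieces[k−i].
pieces[10] = 2
pieces[11] = 2
pieces[12] = 2
pieces[13] = 2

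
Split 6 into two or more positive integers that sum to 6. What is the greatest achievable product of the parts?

Let f[k] be the best product for length k (with at least one cut). For each first piece i, the rest contributes max(k−i, f[k−i]).
f[2] = 1×max(1,0) = 1×1 = 1
f[3] = 1×max(2,1) = 1×2 = 2
f[4] = 2×max(2,1) = 2×2 = 4
f[5] = 2×max(3,2) = 2×3 = 6
f[6] = 3×max(3,2) = 3×3 = 9
One optimal split: 3 + 3; product 3×3 = 9.

9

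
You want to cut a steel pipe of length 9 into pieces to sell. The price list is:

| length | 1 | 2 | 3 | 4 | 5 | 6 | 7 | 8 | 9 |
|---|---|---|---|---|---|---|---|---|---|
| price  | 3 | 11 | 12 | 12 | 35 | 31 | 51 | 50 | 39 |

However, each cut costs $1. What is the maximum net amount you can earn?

Consider every possible first cut. v[k] is the best of p[i]+v[k−i] over all sellable i≤k, charging 1 whenever i<k.
v[1] = 3
v[2] = 11
v[3] = 13  (first piece 1, then v[2]=11)
v[4] = 21  (first piece 2, then v[2]=11)
v[5] = 35
v[6] = 37  (first piece 1, then v[5]=35)
v[7] = 51
v[8] = 53  (first piece 1, then v[7]=51)
v[9] = 61  (first piece 2, then v[7]=51)
One optimal plan: pieces 7 + 2 (1 cut) → $62 − $1 = $61.

61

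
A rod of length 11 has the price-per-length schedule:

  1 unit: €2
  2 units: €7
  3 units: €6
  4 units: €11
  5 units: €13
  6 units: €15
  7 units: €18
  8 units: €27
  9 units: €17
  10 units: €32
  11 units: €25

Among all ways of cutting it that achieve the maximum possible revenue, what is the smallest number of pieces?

6

Consider every possible first cut. r[k] is the best of p[i]+r[k−i] over all sellable i≤k.
r[1] = 2
r[2] = max(2+2, 7+0) = 7
r[3] = max(2+7, 7+2, 6+0) = 9
r[4] = max(2+9, 7+7, 6+2, 11+0) = 14
r[5] = max(2+14, 7+9, 6+7, 11+2, 13+0) = 16
r[6] = max(2+16, 7+14, 6+9, 11+7, 13+2, 15+0) = 21
r[7] = max(2+21, 7+16, 6+14, …, 15+2, 18+0) = 23
r[8] = max(2+23, 7+21, 6+16, …, 18+2, 27+0) = 28
r[9] = max(2+28, 7+23, 6+21, …, 27+2, 17+0) = 30
r[10] = max(2+30, 7+28, 6+23, …, 17+2, 32+0) = 35
r[11] = max(2+35, 7+30, 6+28, …, 32+2, 25+0) = 37
Maximum revenue is €37.
Now minimize piece count subject to staying optimal: for each k, pieces[k] = 1 + min over i with p[i]+r[k−i]=r[k] of pieces[k−i].
pieces[8] = 4
pieces[9] = 5
pieces[10] = 5
pieces[11] = 6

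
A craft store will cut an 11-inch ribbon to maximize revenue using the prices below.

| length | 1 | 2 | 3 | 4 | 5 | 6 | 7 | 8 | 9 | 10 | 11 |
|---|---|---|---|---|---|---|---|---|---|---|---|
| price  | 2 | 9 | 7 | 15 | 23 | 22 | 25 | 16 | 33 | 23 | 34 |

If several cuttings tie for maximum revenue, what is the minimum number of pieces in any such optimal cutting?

4

Consider every possible first cut. r[k] is the best of p[i]+r[k−i] over all sellable i≤k.
r[1] = 2
r[2] = 9
r[3] = 11  (first piece 1, then r[2]=9)
r[4] = 18  (first piece 2, then r[2]=9)
r[5] = 23
r[6] = 27  (first piece 2, then r[4]=18)
r[7] = 32  (first piece 2, then r[5]=23)
r[8] = 36  (first piece 2, then r[6]=27)
r[9] = 41  (first piece 2, then r[7]=32)
r[10] = 46  (first piece 5, then r[5]=23)
r[11] = 50  (first piece 2, then r[9]=41)
Maximum revenue is ¢50.
Now minimize piece count subject to staying optimal: for each k, pieces[k] = 1 + min over i with p[i]+r[k−i]=r[k] of pieces[k−i].
pieces[8] = 4
pieces[9] = 3
pieces[10] = 2
pieces[11] = 4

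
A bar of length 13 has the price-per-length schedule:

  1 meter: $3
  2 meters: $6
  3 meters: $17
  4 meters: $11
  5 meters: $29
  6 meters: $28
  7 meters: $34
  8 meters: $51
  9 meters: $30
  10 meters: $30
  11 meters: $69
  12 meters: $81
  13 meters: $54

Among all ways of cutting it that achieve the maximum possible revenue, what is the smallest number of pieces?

Let r[k] be the best obtainable value from length k. For each k, try every first piece i and keep the best of price[i] + r[k−i].
r[1] = 3
r[2] = max(3+3, 6+0) = 6
r[3] = max(3+6, 6+3, 17+0) = 17
r[4] = max(3+17, 6+6, 17+3, 11+0) = 20
r[5] = max(3+20, 6+17, 17+6, 11+3, 29+0) = 29
r[6] = max(3+29, 6+20, 17+17, 11+6, 29+3, 28+0) = 34
r[7] = max(3+34, 6+29, 17+20, …, 28+3, 34+0) = 37
r[8] = max(3+37, 6+34, 17+29, …, 34+3, 51+0) = 51
r[9] = max(3+51, 6+37, 17+34, …, 51+3, 30+0) = 54
r[10] = max(3+54, 6+51, 17+37, …, 30+3, 30+0) = 58
r[11] = max(3+58, 6+54, 17+51, …, 30+3, 69+0) = 69
r[12] = max(3+69, 6+58, 17+54, …, 69+3, 81+0) = 81
r[13] = max(3+81, 6+69, 17+58, …, 81+3, 54+0) = 84
Maximum revenue is $84.
Now minimize piece count subject to staying optimal: for each k, pieces[k] = 1 + min over i with p[i]+r[k−i]=r[k] of pieces[k−i].
pieces[10] = 2
pieces[11] = 1
pieces[12] = 1
pieces[13] = 2

2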